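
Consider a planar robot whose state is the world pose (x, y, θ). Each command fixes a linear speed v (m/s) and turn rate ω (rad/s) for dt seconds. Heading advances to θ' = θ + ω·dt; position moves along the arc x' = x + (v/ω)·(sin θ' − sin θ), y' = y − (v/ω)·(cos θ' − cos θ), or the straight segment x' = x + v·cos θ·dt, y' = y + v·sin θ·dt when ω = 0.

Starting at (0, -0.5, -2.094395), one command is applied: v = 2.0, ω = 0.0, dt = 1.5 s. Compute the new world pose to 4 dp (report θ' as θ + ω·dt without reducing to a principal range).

(-1.5000, -3.0981, -2.0944)

θ' = -2.0944 + 0.0·1.5 = -2.0944
ω = 0 → straight: x' = 0 + 2.0·cos(-2.0944)·1.5 = -1.5000
y' = -0.5 + 2.0·sin(-2.0944)·1.5 = -3.0981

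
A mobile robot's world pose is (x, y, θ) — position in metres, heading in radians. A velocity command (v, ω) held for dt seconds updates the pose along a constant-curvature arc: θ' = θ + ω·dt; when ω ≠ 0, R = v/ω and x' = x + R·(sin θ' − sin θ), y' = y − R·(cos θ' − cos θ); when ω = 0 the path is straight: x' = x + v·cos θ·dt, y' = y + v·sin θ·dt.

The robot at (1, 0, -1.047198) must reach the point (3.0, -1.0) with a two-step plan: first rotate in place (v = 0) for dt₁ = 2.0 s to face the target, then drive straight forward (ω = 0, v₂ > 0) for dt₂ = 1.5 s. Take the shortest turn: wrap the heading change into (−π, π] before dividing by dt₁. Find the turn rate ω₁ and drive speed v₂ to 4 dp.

ω₁ = 0.2918, v₂ = 1.4907

heading to target = atan2(-1−0, 3−1) = -0.4636
Δθ = wrap(-0.4636 − -1.0472) = 0.5836; ω₁ = Δθ/dt₁ = 0.2918
distance = √((3−1)² + (-1−0)²) = 2.2361; v₂ = distance/dt₂ = 1.4907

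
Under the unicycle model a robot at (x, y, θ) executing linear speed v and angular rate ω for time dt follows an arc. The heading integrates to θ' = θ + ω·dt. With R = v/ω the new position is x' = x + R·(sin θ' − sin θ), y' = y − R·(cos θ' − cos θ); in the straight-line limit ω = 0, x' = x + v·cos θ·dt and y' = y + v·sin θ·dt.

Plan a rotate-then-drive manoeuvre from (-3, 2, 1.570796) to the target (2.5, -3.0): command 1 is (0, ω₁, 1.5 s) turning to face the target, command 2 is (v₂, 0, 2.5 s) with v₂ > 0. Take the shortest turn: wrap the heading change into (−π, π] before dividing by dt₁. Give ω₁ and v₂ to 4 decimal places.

ω₁ = -1.5391, v₂ = 2.9732

heading to target = atan2(-3−2, 2.5−-3) = -0.7378
Δθ = wrap(-0.7378 − 1.5708) = -2.3086; ω₁ = Δθ/dt₁ = -1.5391
distance = √((2.5−-3)² + (-3−2)²) = 7.4330; v₂ = distance/dt₂ = 2.9732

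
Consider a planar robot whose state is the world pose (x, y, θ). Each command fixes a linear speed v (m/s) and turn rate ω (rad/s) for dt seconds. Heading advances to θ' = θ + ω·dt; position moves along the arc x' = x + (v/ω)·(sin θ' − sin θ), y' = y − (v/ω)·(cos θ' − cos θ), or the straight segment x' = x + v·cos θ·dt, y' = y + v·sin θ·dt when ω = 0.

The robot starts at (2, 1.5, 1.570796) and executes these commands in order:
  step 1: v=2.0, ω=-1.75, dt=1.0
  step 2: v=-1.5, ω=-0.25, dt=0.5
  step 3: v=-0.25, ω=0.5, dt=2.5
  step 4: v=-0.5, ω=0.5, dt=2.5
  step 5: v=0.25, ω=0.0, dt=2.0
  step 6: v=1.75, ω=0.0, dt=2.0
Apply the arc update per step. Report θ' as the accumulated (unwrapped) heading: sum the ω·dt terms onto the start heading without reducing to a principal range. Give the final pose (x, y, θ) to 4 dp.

(-0.2768, 4.6931, 2.1958)

step 1: θ'=-0.1792 (R=-1.1429) → pose (3.3466, 2.6246, -0.1792)
step 2: θ'=-0.3042 (R=6.0000) → pose (2.6188, 2.8040, -0.3042)
step 3: θ'=0.9458 (R=-0.5000) → pose (2.0636, 2.6195, 0.9458)
step 4: θ'=2.1958 (R=-1.0000) → pose (2.0636, 1.4493, 2.1958)
step 5: θ'=2.1958 (straight) → pose (1.7710, 1.8547, 2.1958)
step 6: θ'=2.1958 (straight) → pose (-0.2768, 4.6931, 2.1958)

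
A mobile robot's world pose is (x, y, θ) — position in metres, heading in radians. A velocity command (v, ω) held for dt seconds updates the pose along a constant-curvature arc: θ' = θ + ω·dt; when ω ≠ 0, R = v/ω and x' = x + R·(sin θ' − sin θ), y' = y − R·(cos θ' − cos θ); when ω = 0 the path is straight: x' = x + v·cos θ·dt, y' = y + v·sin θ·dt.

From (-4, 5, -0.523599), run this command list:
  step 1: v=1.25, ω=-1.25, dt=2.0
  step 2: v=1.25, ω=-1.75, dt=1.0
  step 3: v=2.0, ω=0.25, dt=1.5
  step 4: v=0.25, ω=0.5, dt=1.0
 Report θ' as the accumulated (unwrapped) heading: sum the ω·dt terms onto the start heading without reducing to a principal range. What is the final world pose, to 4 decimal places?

step 1: θ'=-3.0236 (R=-1.0000) → pose (-4.3823, 3.1409, -3.0236)
step 2: θ'=-4.7736 (R=-0.7143) → pose (-5.1793, 3.8939, -4.7736)
step 3: θ'=-4.3986 (R=8.0000) → pose (-5.5550, 6.8526, -4.3986)
step 4: θ'=-3.8986 (R=0.5000) → pose (-5.6872, 7.0618, -3.8986)

(-5.6872, 7.0618, -3.8986)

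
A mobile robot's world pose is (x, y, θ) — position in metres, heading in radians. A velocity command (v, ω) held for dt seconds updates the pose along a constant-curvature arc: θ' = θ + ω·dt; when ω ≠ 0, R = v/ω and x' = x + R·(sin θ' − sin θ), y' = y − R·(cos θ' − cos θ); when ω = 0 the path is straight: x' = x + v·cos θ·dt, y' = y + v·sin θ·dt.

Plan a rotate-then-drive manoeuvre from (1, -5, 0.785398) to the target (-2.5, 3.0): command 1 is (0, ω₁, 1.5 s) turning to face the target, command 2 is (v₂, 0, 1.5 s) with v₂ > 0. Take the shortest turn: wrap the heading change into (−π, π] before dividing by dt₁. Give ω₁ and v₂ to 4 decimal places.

heading to target = atan2(3−-5, -2.5−1) = 1.9832
Δθ = wrap(1.9832 − 0.7854) = 1.1978; ω₁ = Δθ/dt₁ = 0.7985
distance = √((-2.5−1)² + (3−-5)²) = 8.7321; v₂ = distance/dt₂ = 5.8214

ω₁ = 0.7985, v₂ = 5.8214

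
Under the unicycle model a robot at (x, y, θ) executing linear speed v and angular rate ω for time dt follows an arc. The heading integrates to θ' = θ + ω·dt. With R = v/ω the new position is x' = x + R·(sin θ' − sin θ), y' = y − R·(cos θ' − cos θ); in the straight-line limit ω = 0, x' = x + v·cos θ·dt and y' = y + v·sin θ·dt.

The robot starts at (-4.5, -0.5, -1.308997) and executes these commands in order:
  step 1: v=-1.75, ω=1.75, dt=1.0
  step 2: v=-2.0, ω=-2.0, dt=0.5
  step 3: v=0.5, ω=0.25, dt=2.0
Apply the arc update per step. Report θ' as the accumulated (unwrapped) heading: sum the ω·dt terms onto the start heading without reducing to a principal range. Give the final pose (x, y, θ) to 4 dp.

step 1: θ'=0.4410 (R=-1.0000) → pose (-5.8928, 0.1455, 0.4410)
step 2: θ'=-0.5590 (R=1.0000) → pose (-6.8500, 0.2020, -0.5590)
step 3: θ'=-0.0590 (R=2.0000) → pose (-5.9072, -0.0989, -0.0590)

(-5.9072, -0.0989, -0.0590)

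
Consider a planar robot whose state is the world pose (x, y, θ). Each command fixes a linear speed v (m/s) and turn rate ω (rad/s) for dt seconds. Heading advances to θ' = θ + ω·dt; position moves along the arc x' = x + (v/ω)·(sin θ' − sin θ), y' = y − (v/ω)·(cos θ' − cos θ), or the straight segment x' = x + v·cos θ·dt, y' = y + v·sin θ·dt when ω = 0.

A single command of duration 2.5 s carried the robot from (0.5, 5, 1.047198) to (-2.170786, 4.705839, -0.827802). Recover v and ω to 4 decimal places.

Δθ = -0.827802 − 1.047198 = -1.875000
ω = Δθ/dt = -1.875000/2.5 = -0.7500
R = Δx/(sin θ' − sin θ) = 1.6667
v = R·ω = 1.6667·-0.7500 = -1.2500

v = -1.2500, ω = -0.7500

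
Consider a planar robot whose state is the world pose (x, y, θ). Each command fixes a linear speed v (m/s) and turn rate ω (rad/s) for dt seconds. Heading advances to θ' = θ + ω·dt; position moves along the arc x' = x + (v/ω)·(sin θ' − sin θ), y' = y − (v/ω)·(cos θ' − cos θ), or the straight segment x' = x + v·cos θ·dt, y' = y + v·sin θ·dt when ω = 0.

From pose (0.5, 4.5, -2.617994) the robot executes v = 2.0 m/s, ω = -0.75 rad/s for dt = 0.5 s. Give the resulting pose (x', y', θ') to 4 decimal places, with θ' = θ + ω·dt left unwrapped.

(-0.4385, 4.1721, -2.9930)

θ' = -2.6180 + -0.75·0.5 = -2.9930
R = v/ω = 2.0/-0.75 = -2.6667
x' = 0.5 + -2.6667·(sin -2.9930 − sin -2.6180) = -0.4385
y' = 4.5 − -2.6667·(cos -2.9930 − cos -2.6180) = 4.1721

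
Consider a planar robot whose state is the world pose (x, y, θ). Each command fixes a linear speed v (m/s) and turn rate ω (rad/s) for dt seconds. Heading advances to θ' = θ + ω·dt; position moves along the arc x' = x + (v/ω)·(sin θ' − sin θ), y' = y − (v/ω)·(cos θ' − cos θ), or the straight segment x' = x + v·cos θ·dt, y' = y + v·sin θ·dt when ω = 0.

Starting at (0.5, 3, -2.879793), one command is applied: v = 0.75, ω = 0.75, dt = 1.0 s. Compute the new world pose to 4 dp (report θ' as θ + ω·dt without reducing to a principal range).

θ' = -2.8798 + 0.75·1.0 = -2.1298
R = v/ω = 0.75/0.75 = 1.0000
x' = 0.5 + 1.0000·(sin -2.1298 − sin -2.8798) = -0.0890
y' = 3 − 1.0000·(cos -2.1298 − cos -2.8798) = 2.5644

(-0.0890, 2.5644, -2.1298)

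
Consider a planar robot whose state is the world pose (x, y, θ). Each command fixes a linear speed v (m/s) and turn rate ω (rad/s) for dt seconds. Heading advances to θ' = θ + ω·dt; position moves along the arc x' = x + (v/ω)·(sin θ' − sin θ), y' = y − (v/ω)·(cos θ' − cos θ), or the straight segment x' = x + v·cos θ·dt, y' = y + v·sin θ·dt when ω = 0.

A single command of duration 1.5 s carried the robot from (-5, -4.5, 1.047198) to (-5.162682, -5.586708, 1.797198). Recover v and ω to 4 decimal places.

Δθ = 1.797198 − 1.047198 = 0.750000
ω = Δθ/dt = 0.750000/1.5 = 0.5000
R = −Δy/(cos θ' − cos θ) = -1.5000
v = R·ω = -1.5000·0.5000 = -0.7500

v = -0.7500, ω = 0.5000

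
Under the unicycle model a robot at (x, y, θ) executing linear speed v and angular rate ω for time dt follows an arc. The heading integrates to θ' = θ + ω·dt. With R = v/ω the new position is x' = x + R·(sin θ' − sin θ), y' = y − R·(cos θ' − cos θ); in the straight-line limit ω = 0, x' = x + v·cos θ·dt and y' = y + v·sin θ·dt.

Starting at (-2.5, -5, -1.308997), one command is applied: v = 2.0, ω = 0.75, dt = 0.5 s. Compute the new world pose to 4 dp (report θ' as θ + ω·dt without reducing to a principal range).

(-2.0682, -5.8955, -0.9340)

θ' = -1.3090 + 0.75·0.5 = -0.9340
R = v/ω = 2.0/0.75 = 2.6667
x' = -2.5 + 2.6667·(sin -0.9340 − sin -1.3090) = -2.0682
y' = -5 − 2.6667·(cos -0.9340 − cos -1.3090) = -5.8955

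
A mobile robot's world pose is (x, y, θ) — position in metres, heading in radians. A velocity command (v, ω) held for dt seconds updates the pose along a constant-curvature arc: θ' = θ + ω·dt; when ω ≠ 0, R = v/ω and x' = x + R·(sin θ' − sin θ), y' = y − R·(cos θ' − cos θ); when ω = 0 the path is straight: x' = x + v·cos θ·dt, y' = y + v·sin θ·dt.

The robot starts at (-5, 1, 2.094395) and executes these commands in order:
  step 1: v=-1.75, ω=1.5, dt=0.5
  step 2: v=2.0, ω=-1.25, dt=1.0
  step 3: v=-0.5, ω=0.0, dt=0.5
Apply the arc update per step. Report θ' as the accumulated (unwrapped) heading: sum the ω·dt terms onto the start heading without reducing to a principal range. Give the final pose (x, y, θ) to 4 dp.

(-5.4564, 1.7100, 1.5944)

step 1: θ'=2.8444 (R=-1.1667) → pose (-4.3313, 0.4678, 2.8444)
step 2: θ'=1.5944 (R=-1.6000) → pose (-5.4623, 1.9599, 1.5944)
step 3: θ'=1.5944 (straight) → pose (-5.4564, 1.7100, 1.5944)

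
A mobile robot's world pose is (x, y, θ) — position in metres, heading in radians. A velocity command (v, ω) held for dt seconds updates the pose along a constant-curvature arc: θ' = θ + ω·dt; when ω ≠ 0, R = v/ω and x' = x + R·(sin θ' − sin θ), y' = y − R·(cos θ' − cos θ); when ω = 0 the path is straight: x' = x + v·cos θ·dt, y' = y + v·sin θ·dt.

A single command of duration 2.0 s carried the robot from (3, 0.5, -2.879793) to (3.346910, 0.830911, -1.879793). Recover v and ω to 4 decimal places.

v = -0.2500, ω = 0.5000

Δθ = -1.879793 − -2.879793 = 1.000000
ω = Δθ/dt = 1.000000/2.0 = 0.5000
R = Δx/(sin θ' − sin θ) = -0.5000
v = R·ω = -0.5000·0.5000 = -0.2500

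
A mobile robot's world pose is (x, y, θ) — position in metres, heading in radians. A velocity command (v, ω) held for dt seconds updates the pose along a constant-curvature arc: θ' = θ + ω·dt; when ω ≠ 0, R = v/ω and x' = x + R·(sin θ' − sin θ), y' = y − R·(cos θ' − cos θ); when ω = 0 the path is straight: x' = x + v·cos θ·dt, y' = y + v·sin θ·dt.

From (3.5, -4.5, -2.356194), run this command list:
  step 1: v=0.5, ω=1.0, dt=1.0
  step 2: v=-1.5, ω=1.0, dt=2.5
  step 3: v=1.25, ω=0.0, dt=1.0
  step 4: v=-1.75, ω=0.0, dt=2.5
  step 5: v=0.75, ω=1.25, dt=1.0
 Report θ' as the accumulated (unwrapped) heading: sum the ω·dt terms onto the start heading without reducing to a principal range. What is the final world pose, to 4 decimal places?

(-0.8982, -6.8143, 2.3938)

step 1: θ'=-1.3562 (R=0.5000) → pose (3.3650, -4.9600, -1.3562)
step 2: θ'=1.1438 (R=-1.5000) → pose (0.5341, -4.6583, 1.1438)
step 3: θ'=1.1438 (straight) → pose (1.0518, -3.5205, 1.1438)
step 4: θ'=1.1438 (straight) → pose (-0.7601, -7.5027, 1.1438)
step 5: θ'=2.3938 (R=0.6000) → pose (-0.8982, -6.8143, 2.3938)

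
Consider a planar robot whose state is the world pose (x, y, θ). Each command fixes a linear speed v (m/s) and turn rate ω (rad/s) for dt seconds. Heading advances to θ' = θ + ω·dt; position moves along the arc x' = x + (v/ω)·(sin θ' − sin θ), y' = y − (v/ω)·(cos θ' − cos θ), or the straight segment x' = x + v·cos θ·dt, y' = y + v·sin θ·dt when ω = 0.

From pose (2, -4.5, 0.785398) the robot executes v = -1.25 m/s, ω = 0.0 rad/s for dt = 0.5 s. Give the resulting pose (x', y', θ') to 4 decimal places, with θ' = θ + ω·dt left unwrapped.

(1.5581, -4.9419, 0.7854)

θ' = 0.7854 + 0.0·0.5 = 0.7854
ω = 0 → straight: x' = 2 + -1.25·cos(0.7854)·0.5 = 1.5581
y' = -4.5 + -1.25·sin(0.7854)·0.5 = -4.9419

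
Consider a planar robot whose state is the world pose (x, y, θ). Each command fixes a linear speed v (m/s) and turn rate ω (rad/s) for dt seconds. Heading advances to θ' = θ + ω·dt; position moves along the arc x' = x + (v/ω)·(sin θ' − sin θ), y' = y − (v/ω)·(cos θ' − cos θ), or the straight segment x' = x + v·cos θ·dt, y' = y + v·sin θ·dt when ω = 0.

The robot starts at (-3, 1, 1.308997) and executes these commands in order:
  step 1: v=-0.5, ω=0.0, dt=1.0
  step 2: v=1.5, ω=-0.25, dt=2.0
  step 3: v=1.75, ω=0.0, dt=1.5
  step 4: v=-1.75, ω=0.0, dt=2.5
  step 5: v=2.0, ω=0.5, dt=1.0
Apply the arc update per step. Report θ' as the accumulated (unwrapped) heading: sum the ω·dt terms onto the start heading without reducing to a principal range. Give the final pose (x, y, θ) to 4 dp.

step 1: θ'=1.3090 (straight) → pose (-3.1294, 0.5170, 1.3090)
step 2: θ'=0.8090 (R=-6.0000) → pose (-1.6754, 3.1055, 0.8090)
step 3: θ'=0.8090 (straight) → pose (0.1364, 5.0049, 0.8090)
step 4: θ'=0.8090 (straight) → pose (-2.8833, 1.8392, 0.8090)
step 5: θ'=1.3090 (R=4.0000) → pose (-1.9140, 3.5648, 1.3090)

(-1.9140, 3.5648, 1.3090)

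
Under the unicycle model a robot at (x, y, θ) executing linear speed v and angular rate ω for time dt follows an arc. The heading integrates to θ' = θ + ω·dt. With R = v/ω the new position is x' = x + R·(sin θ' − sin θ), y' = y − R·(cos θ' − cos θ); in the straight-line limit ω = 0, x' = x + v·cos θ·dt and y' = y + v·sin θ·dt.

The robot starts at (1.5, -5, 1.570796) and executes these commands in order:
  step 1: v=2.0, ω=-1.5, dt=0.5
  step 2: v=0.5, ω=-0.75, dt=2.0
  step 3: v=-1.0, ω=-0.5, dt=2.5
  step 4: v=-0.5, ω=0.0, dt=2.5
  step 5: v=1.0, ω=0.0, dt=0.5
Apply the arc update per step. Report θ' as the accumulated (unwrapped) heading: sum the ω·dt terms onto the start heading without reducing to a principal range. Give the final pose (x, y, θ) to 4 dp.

step 1: θ'=0.8208 (R=-1.3333) → pose (1.8577, -4.0911, 0.8208)
step 2: θ'=-0.6792 (R=-0.6667) → pose (2.7643, -4.0269, -0.6792)
step 3: θ'=-1.9292 (R=2.0000) → pose (2.1478, -1.7691, -1.9292)
step 4: θ'=-1.9292 (straight) → pose (2.5862, -0.5986, -1.9292)
step 5: θ'=-1.9292 (straight) → pose (2.4108, -1.0668, -1.9292)

(2.4108, -1.0668, -1.9292)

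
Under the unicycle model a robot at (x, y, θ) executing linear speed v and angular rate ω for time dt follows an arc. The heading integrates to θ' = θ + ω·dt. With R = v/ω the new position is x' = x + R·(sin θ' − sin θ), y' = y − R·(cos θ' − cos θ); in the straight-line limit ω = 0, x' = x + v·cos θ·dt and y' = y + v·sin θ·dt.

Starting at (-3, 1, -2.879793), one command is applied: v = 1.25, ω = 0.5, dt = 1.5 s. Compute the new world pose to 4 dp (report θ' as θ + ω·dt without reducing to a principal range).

θ' = -2.8798 + 0.5·1.5 = -2.1298
R = v/ω = 1.25/0.5 = 2.5000
x' = -3 + 2.5000·(sin -2.1298 − sin -2.8798) = -4.4724
y' = 1 − 2.5000·(cos -2.1298 − cos -2.8798) = -0.0890

(-4.4724, -0.0890, -2.1298)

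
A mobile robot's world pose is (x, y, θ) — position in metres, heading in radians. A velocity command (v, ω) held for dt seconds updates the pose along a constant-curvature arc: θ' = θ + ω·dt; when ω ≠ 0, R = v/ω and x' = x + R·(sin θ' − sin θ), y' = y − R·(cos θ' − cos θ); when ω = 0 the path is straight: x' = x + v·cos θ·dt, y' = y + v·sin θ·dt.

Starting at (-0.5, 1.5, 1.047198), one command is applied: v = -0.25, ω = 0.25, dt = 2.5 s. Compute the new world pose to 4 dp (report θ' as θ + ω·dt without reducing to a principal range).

(-0.6288, 0.8988, 1.6722)

θ' = 1.0472 + 0.25·2.5 = 1.6722
R = v/ω = -0.25/0.25 = -1.0000
x' = -0.5 + -1.0000·(sin 1.6722 − sin 1.0472) = -0.6288
y' = 1.5 − -1.0000·(cos 1.6722 − cos 1.0472) = 0.8988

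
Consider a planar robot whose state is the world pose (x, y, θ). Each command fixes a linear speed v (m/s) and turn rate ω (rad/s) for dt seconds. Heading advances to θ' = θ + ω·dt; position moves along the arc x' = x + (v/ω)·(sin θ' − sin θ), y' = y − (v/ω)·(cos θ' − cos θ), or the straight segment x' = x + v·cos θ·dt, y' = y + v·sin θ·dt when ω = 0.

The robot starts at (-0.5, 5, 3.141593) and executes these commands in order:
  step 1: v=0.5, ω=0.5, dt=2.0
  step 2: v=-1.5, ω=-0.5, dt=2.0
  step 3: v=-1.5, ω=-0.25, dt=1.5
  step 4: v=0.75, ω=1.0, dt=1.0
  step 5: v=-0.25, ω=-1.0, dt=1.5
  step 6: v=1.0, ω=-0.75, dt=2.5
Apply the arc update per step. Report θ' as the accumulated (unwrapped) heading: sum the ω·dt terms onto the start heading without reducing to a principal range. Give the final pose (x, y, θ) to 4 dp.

step 1: θ'=4.1416 (R=1.0000) → pose (-1.3415, 4.5403, 4.1416)
step 2: θ'=3.1416 (R=3.0000) → pose (1.1829, 5.9194, 3.1416)
step 3: θ'=2.7666 (R=6.0000) → pose (3.3806, 5.5024, 2.7666)
step 4: θ'=3.7666 (R=0.7500) → pose (2.6670, 5.4128, 3.7666)
step 5: θ'=2.2666 (R=0.2500) → pose (3.0052, 5.3703, 2.2666)
step 6: θ'=0.3916 (R=-1.3333) → pose (3.5197, 7.4574, 0.3916)

(3.5197, 7.4574, 0.3916)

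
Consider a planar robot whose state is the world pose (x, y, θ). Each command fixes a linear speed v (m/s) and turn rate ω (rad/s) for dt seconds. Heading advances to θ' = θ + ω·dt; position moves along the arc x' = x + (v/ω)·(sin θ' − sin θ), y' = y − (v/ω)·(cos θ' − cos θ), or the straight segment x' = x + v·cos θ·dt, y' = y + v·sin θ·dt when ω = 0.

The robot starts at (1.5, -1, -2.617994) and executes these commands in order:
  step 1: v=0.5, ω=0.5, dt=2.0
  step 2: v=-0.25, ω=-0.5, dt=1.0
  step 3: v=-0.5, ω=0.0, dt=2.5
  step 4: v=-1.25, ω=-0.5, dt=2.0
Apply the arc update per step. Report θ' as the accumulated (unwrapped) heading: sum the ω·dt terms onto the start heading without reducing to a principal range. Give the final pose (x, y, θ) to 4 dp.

(3.7999, 0.6838, -3.1180)

step 1: θ'=-1.6180 (R=1.0000) → pose (1.0011, -1.8188, -1.6180)
step 2: θ'=-2.1180 (R=0.5000) → pose (1.0736, -1.5823, -2.1180)
step 3: θ'=-2.1180 (straight) → pose (1.7239, -0.5148, -2.1180)
step 4: θ'=-3.1180 (R=2.5000) → pose (3.7999, 0.6838, -3.1180)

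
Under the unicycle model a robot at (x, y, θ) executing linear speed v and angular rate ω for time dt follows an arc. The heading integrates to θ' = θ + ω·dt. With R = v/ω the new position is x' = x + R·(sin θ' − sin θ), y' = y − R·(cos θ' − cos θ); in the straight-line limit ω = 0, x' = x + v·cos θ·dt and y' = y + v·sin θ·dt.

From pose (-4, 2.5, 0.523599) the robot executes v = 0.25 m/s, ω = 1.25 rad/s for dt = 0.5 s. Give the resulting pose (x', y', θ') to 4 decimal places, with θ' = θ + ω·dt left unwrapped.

θ' = 0.5236 + 1.25·0.5 = 1.1486
R = v/ω = 0.25/1.25 = 0.2000
x' = -4 + 0.2000·(sin 1.1486 − sin 0.5236) = -3.9176
y' = 2.5 − 0.2000·(cos 1.1486 − cos 0.5236) = 2.5913

(-3.9176, 2.5913, 1.1486)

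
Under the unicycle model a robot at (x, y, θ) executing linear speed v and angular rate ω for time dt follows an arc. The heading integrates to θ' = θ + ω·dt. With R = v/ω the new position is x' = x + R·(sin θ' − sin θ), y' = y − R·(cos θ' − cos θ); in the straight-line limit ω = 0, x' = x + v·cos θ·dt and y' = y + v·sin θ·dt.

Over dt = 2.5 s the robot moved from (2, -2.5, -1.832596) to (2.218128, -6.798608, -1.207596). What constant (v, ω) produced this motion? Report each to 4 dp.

Δθ = -1.207596 − -1.832596 = 0.625000
ω = Δθ/dt = 0.625000/2.5 = 0.2500
R = −Δy/(cos θ' − cos θ) = 7.0000
v = R·ω = 7.0000·0.2500 = 1.7500

v = 1.7500, ω = 0.2500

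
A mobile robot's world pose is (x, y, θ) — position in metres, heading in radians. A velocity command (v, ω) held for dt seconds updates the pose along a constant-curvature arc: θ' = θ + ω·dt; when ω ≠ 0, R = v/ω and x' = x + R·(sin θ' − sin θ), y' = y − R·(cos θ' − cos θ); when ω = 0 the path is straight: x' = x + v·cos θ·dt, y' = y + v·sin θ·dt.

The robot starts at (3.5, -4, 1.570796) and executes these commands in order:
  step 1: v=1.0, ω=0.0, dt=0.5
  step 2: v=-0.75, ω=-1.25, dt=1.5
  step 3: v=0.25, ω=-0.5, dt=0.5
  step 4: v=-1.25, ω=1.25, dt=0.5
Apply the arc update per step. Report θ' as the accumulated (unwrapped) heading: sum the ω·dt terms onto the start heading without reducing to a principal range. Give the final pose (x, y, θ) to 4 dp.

step 1: θ'=1.5708 (straight) → pose (3.5000, -3.5000, 1.5708)
step 2: θ'=-0.3042 (R=0.6000) → pose (2.7203, -4.0725, -0.3042)
step 3: θ'=-0.5542 (R=-0.5000) → pose (2.8336, -4.1243, -0.5542)
step 4: θ'=0.0708 (R=-1.0000) → pose (2.2366, -3.9772, 0.0708)

(2.2366, -3.9772, 0.0708)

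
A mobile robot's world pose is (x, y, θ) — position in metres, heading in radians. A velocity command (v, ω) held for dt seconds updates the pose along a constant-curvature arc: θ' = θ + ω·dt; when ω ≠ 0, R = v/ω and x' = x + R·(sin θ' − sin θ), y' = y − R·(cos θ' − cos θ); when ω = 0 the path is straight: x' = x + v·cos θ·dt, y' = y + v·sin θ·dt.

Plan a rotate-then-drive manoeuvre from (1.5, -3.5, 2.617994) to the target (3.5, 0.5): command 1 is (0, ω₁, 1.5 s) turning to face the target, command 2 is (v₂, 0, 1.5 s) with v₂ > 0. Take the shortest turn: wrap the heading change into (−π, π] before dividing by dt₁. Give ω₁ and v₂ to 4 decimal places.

heading to target = atan2(0.5−-3.5, 3.5−1.5) = 1.1071
Δθ = wrap(1.1071 − 2.6180) = -1.5108; ω₁ = Δθ/dt₁ = -1.0072
distance = √((3.5−1.5)² + (0.5−-3.5)²) = 4.4721; v₂ = distance/dt₂ = 2.9814

ω₁ = -1.0072, v₂ = 2.9814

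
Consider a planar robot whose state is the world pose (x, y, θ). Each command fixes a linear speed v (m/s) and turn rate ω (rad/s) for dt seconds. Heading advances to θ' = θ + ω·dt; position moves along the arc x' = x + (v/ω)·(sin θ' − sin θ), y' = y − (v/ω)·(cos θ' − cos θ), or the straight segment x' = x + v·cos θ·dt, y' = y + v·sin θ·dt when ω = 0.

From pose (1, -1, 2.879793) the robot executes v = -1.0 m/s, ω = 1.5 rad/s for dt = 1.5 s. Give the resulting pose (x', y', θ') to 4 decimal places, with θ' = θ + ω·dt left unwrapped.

θ' = 2.8798 + 1.5·1.5 = 5.1298
R = v/ω = -1.0/1.5 = -0.6667
x' = 1 + -0.6667·(sin 5.1298 − sin 2.8798) = 1.7820
y' = -1 − -0.6667·(cos 5.1298 − cos 2.8798) = -0.0858

(1.7820, -0.0858, 5.1298)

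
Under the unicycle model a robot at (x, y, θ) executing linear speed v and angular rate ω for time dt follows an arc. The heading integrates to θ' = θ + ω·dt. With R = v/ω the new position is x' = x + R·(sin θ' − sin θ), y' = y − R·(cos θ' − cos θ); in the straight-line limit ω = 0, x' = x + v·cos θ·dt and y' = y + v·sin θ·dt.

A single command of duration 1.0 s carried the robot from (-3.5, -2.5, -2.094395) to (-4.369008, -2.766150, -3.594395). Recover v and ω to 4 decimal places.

Δθ = -3.594395 − -2.094395 = -1.500000
ω = Δθ/dt = -1.500000/1.0 = -1.5000
R = Δx/(sin θ' − sin θ) = -0.6667
v = R·ω = -0.6667·-1.5000 = 1.0000

v = 1.0000, ω = -1.5000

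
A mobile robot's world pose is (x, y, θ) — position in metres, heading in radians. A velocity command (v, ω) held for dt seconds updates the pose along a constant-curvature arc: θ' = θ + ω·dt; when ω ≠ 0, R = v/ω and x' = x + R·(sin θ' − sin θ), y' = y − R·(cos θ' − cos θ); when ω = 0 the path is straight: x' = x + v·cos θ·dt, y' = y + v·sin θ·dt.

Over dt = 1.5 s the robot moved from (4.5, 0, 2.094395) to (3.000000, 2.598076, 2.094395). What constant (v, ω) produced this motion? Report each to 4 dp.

v = 2.0000, ω = 0.0000

Δθ = 2.094395 − 2.094395 = 0.000000
ω = Δθ/dt = 0.000000/1.5 = 0.0000
ω = 0 → v = (Δx·cos θ + Δy·sin θ)/dt = 2.0000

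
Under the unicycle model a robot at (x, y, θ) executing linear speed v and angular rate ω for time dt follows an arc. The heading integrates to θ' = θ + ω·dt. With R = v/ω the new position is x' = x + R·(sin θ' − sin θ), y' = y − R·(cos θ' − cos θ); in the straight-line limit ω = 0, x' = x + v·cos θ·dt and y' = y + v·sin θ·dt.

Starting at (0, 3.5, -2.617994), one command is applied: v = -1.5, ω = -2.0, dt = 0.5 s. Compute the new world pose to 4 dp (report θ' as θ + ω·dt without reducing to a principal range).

(0.7189, 3.5170, -3.6180)

θ' = -2.6180 + -2.0·0.5 = -3.6180
R = v/ω = -1.5/-2.0 = 0.7500
x' = 0 + 0.7500·(sin -3.6180 − sin -2.6180) = 0.7189
y' = 3.5 − 0.7500·(cos -3.6180 − cos -2.6180) = 3.5170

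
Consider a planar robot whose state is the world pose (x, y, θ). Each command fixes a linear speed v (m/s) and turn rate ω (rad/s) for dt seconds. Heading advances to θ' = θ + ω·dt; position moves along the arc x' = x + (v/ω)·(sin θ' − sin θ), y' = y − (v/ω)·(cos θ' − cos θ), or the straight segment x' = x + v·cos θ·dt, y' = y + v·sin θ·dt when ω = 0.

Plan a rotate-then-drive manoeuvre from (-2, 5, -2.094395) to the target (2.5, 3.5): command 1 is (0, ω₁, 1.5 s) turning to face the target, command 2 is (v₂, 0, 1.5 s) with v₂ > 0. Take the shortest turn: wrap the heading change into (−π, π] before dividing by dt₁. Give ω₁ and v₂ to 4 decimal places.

heading to target = atan2(3.5−5, 2.5−-2) = -0.3218
Δθ = wrap(-0.3218 − -2.0944) = 1.7726; ω₁ = Δθ/dt₁ = 1.1818
distance = √((2.5−-2)² + (3.5−5)²) = 4.7434; v₂ = distance/dt₂ = 3.1623

ω₁ = 1.1818, v₂ = 3.1623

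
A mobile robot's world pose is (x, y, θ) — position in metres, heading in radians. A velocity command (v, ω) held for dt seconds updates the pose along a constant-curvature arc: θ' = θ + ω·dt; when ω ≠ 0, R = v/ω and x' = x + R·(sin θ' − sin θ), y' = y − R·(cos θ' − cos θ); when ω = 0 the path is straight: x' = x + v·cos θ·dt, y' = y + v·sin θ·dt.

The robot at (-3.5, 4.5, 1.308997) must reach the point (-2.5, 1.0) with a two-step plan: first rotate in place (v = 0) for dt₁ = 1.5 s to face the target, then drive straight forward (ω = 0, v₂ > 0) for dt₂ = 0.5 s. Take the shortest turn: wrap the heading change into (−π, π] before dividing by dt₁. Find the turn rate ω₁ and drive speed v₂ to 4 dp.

heading to target = atan2(1−4.5, -2.5−-3.5) = -1.2925
Δθ = wrap(-1.2925 − 1.3090) = -2.6015; ω₁ = Δθ/dt₁ = -1.7343
distance = √((-2.5−-3.5)² + (1−4.5)²) = 3.6401; v₂ = distance/dt₂ = 7.2801

ω₁ = -1.7343, v₂ = 7.2801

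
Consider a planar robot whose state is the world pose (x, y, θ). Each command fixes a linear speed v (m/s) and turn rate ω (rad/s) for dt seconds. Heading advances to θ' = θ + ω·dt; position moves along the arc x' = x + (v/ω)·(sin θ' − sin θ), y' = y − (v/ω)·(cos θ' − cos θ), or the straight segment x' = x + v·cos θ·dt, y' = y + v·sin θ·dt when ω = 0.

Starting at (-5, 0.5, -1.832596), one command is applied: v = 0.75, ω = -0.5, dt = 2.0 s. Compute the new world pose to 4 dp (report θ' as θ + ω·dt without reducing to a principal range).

θ' = -1.8326 + -0.5·2.0 = -2.8326
R = v/ω = 0.75/-0.5 = -1.5000
x' = -5 + -1.5000·(sin -2.8326 − sin -1.8326) = -5.9927
y' = 0.5 − -1.5000·(cos -2.8326 − cos -1.8326) = -0.5407

(-5.9927, -0.5407, -2.8326)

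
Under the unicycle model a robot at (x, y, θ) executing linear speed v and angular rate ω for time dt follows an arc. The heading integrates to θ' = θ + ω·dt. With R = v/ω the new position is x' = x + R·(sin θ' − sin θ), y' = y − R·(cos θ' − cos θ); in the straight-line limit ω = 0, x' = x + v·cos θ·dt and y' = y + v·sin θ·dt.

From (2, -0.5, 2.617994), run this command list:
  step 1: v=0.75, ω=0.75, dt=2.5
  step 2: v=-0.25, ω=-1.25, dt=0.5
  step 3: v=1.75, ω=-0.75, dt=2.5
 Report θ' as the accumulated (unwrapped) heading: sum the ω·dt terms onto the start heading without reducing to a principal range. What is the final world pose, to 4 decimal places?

step 1: θ'=4.4930 (R=1.0000) → pose (0.5240, -1.1484, 4.4930)
step 2: θ'=3.8680 (R=0.2000) → pose (0.5863, -1.0424, 3.8680)
step 3: θ'=1.9930 (R=-2.3333) → pose (-3.0919, -0.2542, 1.9930)

(-3.0919, -0.2542, 1.9930)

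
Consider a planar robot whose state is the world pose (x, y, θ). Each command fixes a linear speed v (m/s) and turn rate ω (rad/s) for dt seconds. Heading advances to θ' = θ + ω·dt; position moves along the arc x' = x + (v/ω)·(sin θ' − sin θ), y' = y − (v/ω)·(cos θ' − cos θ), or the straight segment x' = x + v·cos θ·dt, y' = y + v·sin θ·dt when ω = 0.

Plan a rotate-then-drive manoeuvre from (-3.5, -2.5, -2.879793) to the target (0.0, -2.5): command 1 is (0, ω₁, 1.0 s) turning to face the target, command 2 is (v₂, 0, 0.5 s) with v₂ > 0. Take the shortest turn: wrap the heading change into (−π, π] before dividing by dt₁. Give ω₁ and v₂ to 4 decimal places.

ω₁ = 2.8798, v₂ = 7.0000

heading to target = atan2(-2.5−-2.5, 0−-3.5) = 0.0000
Δθ = wrap(0.0000 − -2.8798) = 2.8798; ω₁ = Δθ/dt₁ = 2.8798
distance = √((0−-3.5)² + (-2.5−-2.5)²) = 3.5000; v₂ = distance/dt₂ = 7.0000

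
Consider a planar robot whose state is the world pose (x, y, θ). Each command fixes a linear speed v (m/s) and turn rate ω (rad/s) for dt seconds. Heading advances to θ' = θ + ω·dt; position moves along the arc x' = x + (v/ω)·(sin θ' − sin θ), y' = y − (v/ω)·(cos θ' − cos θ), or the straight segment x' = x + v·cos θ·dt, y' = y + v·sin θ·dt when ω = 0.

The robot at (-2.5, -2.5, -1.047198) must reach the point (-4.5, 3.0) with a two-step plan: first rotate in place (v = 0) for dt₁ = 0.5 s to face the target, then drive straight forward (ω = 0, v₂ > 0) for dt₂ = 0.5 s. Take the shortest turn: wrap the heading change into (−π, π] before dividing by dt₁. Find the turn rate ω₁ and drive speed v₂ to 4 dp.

heading to target = atan2(3−-2.5, -4.5−-2.5) = 1.9196
Δθ = wrap(1.9196 − -1.0472) = 2.9668; ω₁ = Δθ/dt₁ = 5.9335
distance = √((-4.5−-2.5)² + (3−-2.5)²) = 5.8523; v₂ = distance/dt₂ = 11.7047

ω₁ = 5.9335, v₂ = 11.7047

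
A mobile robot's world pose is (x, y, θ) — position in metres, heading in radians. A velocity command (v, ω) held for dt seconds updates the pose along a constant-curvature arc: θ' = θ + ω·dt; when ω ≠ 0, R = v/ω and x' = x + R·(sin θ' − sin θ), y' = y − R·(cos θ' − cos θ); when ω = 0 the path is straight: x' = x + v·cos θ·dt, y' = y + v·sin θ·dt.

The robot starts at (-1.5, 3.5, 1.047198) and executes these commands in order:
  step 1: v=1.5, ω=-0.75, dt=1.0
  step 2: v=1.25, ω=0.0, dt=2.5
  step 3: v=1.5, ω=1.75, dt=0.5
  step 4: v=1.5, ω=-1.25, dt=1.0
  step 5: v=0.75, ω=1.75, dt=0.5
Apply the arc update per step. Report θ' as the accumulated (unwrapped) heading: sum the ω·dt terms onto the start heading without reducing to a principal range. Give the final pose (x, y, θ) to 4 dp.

(4.7124, 6.6728, 0.7972)

step 1: θ'=0.2972 (R=-2.0000) → pose (-0.3536, 4.4123, 0.2972)
step 2: θ'=0.2972 (straight) → pose (2.6344, 5.3275, 0.2972)
step 3: θ'=1.1722 (R=0.8571) → pose (3.1733, 5.8143, 1.1722)
step 4: θ'=-0.0778 (R=-1.2000) → pose (4.3725, 6.5450, -0.0778)
step 5: θ'=0.7972 (R=0.4286) → pose (4.7124, 6.6728, 0.7972)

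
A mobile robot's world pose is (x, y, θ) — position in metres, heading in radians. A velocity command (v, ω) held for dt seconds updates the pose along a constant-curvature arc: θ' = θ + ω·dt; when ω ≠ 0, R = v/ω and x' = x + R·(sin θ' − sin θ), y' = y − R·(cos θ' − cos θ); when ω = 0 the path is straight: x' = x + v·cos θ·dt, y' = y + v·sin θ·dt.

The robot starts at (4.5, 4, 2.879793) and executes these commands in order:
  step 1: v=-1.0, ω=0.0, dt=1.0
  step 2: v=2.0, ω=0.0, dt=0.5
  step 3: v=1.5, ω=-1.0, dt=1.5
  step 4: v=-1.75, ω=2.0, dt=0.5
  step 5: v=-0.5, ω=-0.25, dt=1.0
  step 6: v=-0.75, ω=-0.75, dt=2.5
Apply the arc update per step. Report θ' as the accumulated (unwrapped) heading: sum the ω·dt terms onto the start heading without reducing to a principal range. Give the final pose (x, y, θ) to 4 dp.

(3.3900, 3.0498, 0.2548)

step 1: θ'=2.8798 (straight) → pose (5.4659, 3.7412, 2.8798)
step 2: θ'=2.8798 (straight) → pose (4.5000, 4.0000, 2.8798)
step 3: θ'=1.3798 (R=-1.5000) → pose (3.4155, 5.7337, 1.3798)
step 4: θ'=2.3798 (R=-0.8750) → pose (3.6706, 4.9344, 2.3798)
step 5: θ'=2.1298 (R=2.0000) → pose (3.9858, 4.5479, 2.1298)
step 6: θ'=0.2548 (R=1.0000) → pose (3.3900, 3.0498, 0.2548)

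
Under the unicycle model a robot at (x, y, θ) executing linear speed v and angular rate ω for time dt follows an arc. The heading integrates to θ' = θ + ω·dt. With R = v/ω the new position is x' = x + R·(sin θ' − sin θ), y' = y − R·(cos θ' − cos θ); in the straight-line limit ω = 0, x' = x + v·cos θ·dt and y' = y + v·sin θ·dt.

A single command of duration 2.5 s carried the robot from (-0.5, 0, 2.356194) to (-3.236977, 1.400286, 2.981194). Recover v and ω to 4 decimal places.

Δθ = 2.981194 − 2.356194 = 0.625000
ω = Δθ/dt = 0.625000/2.5 = 0.2500
R = Δx/(sin θ' − sin θ) = 5.0000
v = R·ω = 5.0000·0.2500 = 1.2500

v = 1.2500, ω = 0.2500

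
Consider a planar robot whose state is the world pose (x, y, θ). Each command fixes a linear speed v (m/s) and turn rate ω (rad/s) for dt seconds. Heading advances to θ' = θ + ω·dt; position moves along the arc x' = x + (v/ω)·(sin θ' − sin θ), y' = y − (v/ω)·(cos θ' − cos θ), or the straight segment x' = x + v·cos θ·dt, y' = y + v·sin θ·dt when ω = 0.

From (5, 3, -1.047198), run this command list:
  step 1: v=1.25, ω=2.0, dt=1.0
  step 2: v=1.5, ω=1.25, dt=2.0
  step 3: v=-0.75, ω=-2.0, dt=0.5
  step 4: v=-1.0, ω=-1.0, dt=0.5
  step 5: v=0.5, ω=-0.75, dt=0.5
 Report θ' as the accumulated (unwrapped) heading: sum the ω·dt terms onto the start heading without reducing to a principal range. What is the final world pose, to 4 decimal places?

(5.3026, 4.5651, 1.5778)

step 1: θ'=0.9528 (R=0.6250) → pose (6.0507, 2.9504, 0.9528)
step 2: θ'=3.4528 (R=1.2000) → pose (4.7052, 4.7880, 3.4528)
step 3: θ'=2.4528 (R=0.3750) → pose (5.0583, 4.7205, 2.4528)
step 4: θ'=1.9528 (R=1.0000) → pose (5.3507, 4.3213, 1.9528)
step 5: θ'=1.5778 (R=-0.6667) → pose (5.3026, 4.5651, 1.5778)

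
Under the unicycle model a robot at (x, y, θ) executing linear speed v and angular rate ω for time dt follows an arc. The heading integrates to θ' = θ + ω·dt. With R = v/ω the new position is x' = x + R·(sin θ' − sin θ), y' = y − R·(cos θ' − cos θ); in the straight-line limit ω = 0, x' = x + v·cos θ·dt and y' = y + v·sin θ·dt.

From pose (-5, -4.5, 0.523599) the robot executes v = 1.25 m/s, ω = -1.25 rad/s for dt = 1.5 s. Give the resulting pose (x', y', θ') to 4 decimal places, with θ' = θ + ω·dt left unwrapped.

θ' = 0.5236 + -1.25·1.5 = -1.3514
R = v/ω = 1.25/-1.25 = -1.0000
x' = -5 + -1.0000·(sin -1.3514 − sin 0.5236) = -3.5240
y' = -4.5 − -1.0000·(cos -1.3514 − cos 0.5236) = -5.1484

(-3.5240, -5.1484, -1.3514)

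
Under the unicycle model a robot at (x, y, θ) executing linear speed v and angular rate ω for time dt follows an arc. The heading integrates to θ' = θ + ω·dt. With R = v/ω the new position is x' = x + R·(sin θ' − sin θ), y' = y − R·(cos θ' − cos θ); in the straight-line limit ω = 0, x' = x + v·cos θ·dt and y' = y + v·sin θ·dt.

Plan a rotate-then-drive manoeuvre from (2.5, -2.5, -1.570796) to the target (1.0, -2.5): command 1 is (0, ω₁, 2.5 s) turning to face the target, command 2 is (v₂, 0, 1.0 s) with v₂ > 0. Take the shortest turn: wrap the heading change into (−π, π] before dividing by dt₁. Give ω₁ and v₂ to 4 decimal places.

heading to target = atan2(-2.5−-2.5, 1−2.5) = 3.1416
Δθ = wrap(3.1416 − -1.5708) = -1.5708; ω₁ = Δθ/dt₁ = -0.6283
distance = √((1−2.5)² + (-2.5−-2.5)²) = 1.5000; v₂ = distance/dt₂ = 1.5000

ω₁ = -0.6283, v₂ = 1.5000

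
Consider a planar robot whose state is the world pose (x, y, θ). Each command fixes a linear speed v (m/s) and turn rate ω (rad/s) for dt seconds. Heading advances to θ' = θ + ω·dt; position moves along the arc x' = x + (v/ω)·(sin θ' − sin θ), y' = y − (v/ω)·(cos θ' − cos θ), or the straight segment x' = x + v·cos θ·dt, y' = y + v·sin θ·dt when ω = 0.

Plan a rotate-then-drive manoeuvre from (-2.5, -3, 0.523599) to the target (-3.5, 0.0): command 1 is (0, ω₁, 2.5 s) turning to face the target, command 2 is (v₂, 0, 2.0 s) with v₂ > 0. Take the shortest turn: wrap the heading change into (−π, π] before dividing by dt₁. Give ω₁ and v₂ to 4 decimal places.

ω₁ = 0.5476, v₂ = 1.5811

heading to target = atan2(0−-3, -3.5−-2.5) = 1.8925
Δθ = wrap(1.8925 − 0.5236) = 1.3689; ω₁ = Δθ/dt₁ = 0.5476
distance = √((-3.5−-2.5)² + (0−-3)²) = 3.1623; v₂ = distance/dt₂ = 1.5811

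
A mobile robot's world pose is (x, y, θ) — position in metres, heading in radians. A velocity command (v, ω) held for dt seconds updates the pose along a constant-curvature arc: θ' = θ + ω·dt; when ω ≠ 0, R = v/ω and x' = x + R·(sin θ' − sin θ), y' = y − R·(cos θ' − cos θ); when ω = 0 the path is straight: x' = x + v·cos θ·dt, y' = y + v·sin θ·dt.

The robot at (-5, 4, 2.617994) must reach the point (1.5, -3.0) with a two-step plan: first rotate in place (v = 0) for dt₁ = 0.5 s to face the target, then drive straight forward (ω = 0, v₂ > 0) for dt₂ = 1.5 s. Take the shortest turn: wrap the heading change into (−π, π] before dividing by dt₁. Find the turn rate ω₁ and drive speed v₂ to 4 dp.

ω₁ = 5.6855, v₂ = 6.3683

heading to target = atan2(-3−4, 1.5−-5) = -0.8224
Δθ = wrap(-0.8224 − 2.6180) = 2.8428; ω₁ = Δθ/dt₁ = 5.6855
distance = √((1.5−-5)² + (-3−4)²) = 9.5525; v₂ = distance/dt₂ = 6.3683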